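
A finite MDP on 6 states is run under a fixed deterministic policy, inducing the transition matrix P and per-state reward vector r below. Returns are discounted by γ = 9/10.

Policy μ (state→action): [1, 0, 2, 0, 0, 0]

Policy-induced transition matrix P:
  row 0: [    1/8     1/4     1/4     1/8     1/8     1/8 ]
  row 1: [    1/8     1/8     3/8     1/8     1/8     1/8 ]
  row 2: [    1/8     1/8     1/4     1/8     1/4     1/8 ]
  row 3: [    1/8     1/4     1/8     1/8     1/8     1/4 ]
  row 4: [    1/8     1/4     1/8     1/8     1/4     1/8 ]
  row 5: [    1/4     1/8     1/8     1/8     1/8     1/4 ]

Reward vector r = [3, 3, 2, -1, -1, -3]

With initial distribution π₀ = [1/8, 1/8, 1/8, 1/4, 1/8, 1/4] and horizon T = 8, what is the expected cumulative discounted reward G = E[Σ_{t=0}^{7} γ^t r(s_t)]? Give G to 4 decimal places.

t=0: π = [0.1250, 0.1250, 0.1250, 0.2500, 0.1250, 0.2500], E[r] = -0.1250, γ^t·E[r] = -0.125000, running G = -0.125000
t=1: π = [0.1563, 0.1875, 0.1875, 0.1250, 0.1563, 0.1875], E[r] = 0.5625, γ^t·E[r] = 0.506250, running G = 0.381250
t=2: π = [0.1484, 0.1797, 0.2148, 0.1250, 0.1680, 0.1641], E[r] = 0.6289, γ^t·E[r] = 0.509414, running G = 0.890664
t=3: π = [0.1455, 0.1802, 0.2153, 0.1250, 0.1729, 0.1611], E[r] = 0.6265, γ^t·E[r] = 0.456693, running G = 1.347357
t=4: π = [0.1451, 0.1804, 0.2151, 0.1250, 0.1735, 0.1608], E[r] = 0.6262, γ^t·E[r] = 0.410823, running G = 1.758180
t=5: π = [0.1451, 0.1805, 0.2151, 0.1250, 0.1736, 0.1607], E[r] = 0.6262, γ^t·E[r] = 0.369764, running G = 2.127944
t=6: π = [0.1451, 0.1805, 0.2151, 0.1250, 0.1736, 0.1607], E[r] = 0.6262, γ^t·E[r] = 0.332790, running G = 2.460734
t=7: π = [0.1451, 0.1805, 0.2151, 0.1250, 0.1736, 0.1607], E[r] = 0.6262, γ^t·E[r] = 0.299510, running G = 2.760244

G = 2.7602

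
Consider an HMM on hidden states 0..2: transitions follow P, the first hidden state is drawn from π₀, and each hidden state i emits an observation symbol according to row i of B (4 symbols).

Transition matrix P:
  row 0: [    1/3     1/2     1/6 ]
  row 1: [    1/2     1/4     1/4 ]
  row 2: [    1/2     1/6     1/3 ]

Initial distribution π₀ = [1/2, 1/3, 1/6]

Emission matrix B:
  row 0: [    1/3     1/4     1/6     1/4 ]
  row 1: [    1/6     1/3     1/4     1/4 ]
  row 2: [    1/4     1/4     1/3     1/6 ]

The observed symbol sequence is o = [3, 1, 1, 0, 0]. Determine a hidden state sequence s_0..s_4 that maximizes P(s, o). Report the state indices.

path = [0, 1, 0, 1, 0]

t=0: δ = [1.250e-01, 8.333e-02, 2.778e-02]  (obs o_0=3)
t=1: δ = [1.042e-02, 2.083e-02, 5.208e-03]  ψ = [0, 0, 0]  (obs o_1=1)
t=2: δ = [2.604e-03, 1.736e-03, 1.302e-03]  ψ = [1, 0, 1]  (obs o_2=1)
t=3: δ = [2.894e-04, 2.170e-04, 1.085e-04]  ψ = [0, 0, 0]  (obs o_3=0)
t=4: δ = [3.617e-05, 2.411e-05, 1.356e-05]  ψ = [1, 0, 1]  (obs o_4=0)
backtrack: best end state = 0; path = [0, 1, 0, 1, 0]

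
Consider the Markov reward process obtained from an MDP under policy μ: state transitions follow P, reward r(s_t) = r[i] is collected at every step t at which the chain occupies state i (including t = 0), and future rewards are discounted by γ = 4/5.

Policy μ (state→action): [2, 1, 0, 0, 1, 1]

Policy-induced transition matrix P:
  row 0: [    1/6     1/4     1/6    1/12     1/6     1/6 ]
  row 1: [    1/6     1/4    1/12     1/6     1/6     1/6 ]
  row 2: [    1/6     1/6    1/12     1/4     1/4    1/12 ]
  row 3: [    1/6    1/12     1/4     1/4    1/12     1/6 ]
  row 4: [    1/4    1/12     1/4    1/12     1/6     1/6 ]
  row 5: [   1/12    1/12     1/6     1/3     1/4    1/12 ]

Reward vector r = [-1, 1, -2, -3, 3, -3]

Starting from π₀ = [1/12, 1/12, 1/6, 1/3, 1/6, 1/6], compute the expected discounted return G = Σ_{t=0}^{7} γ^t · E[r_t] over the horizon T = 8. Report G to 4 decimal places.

t=0: π = [0.0833, 0.0833, 0.1667, 0.3333, 0.1667, 0.1667], E[r] = -1.3333, γ^t·E[r] = -1.333333, running G = -1.333333
t=1: π = [0.1667, 0.1250, 0.1875, 0.2153, 0.1667, 0.1389], E[r] = -0.9792, γ^t·E[r] = -0.783333, running G = -2.116667
t=2: π = [0.1690, 0.1476, 0.1725, 0.1956, 0.1759, 0.1395], E[r] = -0.8438, γ^t·E[r] = -0.540000, running G = -2.656667
t=3: π = [0.1697, 0.1505, 0.1710, 0.1918, 0.1764, 0.1407], E[r] = -0.8296, γ^t·E[r] = -0.424765, running G = -3.081432
t=4: π = [0.1696, 0.1509, 0.1706, 0.1915, 0.1766, 0.1407], E[r] = -0.8265, γ^t·E[r] = -0.338532, running G = -3.419964
t=5: π = [0.1697, 0.1510, 0.1706, 0.1914, 0.1766, 0.1407], E[r] = -0.8263, γ^t·E[r] = -0.270773, running G = -3.690737
t=6: π = [0.1697, 0.1510, 0.1705, 0.1914, 0.1767, 0.1407], E[r] = -0.8263, γ^t·E[r] = -0.216600, running G = -3.907337
t=7: π = [0.1697, 0.1510, 0.1705, 0.1914, 0.1767, 0.1407], E[r] = -0.8263, γ^t·E[r] = -0.173280, running G = -4.080617

G = -4.0806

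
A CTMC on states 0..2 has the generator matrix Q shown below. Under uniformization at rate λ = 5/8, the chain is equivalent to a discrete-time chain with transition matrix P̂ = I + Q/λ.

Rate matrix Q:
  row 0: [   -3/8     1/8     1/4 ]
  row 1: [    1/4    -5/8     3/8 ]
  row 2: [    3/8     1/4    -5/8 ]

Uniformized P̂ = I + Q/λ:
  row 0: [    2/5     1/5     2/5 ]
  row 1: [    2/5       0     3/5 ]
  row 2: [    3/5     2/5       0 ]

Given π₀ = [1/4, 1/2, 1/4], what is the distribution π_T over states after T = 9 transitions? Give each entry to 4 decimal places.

t=0: π = [0.2500, 0.5000, 0.2500]
t=1: π = [0.4500, 0.1500, 0.4000]
t=2: π = [0.4800, 0.2500, 0.2700]
t=3: π = [0.4540, 0.2040, 0.3420]
t=4: π = [0.4684, 0.2276, 0.3040]
t=5: π = [0.4608, 0.2153, 0.3239]
t=6: π = [0.4648, 0.2217, 0.3135]
t=7: π = [0.4627, 0.2184, 0.3190]
t=8: π = [0.4638, 0.2201, 0.3161]
t=9: π = [0.4632, 0.2192, 0.3176]

π = [0.4632, 0.2192, 0.3176]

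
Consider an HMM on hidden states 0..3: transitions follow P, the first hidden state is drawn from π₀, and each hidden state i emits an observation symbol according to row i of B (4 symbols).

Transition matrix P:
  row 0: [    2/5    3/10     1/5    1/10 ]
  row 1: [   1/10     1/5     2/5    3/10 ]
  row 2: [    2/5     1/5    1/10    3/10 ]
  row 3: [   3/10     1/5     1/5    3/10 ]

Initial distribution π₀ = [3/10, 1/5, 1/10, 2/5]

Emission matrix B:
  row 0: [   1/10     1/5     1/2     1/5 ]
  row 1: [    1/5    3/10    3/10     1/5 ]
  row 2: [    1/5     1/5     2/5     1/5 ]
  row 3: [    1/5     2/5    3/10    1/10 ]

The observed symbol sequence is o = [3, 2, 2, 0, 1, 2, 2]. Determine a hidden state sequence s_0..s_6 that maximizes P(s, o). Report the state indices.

path = [0, 0, 0, 1, 3, 0, 0]

t=0: δ = [6.000e-02, 4.000e-02, 2.000e-02, 4.000e-02]  (obs o_0=3)
t=1: δ = [1.200e-02, 5.400e-03, 6.400e-03, 3.600e-03]  ψ = [0, 0, 1, 1]  (obs o_1=2)
t=2: δ = [2.400e-03, 1.080e-03, 9.600e-04, 5.760e-04]  ψ = [0, 0, 0, 2]  (obs o_2=2)
t=3: δ = [9.600e-05, 1.440e-04, 9.600e-05, 6.480e-05]  ψ = [0, 0, 0, 1]  (obs o_3=0)
t=4: δ = [7.680e-06, 8.640e-06, 1.152e-05, 1.728e-05]  ψ = [0, 0, 1, 1]  (obs o_4=1)
t=5: δ = [2.592e-06, 1.037e-06, 1.382e-06, 1.555e-06]  ψ = [3, 3, 1, 3]  (obs o_5=2)
t=6: δ = [5.184e-07, 2.333e-07, 2.074e-07, 1.400e-07]  ψ = [0, 0, 0, 3]  (obs o_6=2)
backtrack: best end state = 0; path = [0, 0, 0, 1, 3, 0, 0]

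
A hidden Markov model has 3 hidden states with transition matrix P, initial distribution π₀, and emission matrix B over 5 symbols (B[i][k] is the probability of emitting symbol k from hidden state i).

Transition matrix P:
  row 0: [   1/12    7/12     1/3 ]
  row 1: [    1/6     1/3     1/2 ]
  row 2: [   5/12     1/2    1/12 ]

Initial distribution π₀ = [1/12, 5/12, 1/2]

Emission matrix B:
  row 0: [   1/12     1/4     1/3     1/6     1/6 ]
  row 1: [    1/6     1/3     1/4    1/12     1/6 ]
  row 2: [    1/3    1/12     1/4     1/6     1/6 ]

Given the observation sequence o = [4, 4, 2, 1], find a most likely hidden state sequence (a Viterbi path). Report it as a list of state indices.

t=0: δ = [1.389e-02, 6.944e-02, 8.333e-02]  (obs o_0=4)
t=1: δ = [5.787e-03, 6.944e-03, 5.787e-03]  ψ = [2, 2, 1]  (obs o_1=4)
t=2: δ = [8.038e-04, 8.439e-04, 8.681e-04]  ψ = [2, 0, 1]  (obs o_2=2)
t=3: δ = [9.042e-05, 1.563e-04, 3.516e-05]  ψ = [2, 0, 1]  (obs o_3=1)
backtrack: best end state = 1; path = [1, 2, 0, 1]

path = [1, 2, 0, 1]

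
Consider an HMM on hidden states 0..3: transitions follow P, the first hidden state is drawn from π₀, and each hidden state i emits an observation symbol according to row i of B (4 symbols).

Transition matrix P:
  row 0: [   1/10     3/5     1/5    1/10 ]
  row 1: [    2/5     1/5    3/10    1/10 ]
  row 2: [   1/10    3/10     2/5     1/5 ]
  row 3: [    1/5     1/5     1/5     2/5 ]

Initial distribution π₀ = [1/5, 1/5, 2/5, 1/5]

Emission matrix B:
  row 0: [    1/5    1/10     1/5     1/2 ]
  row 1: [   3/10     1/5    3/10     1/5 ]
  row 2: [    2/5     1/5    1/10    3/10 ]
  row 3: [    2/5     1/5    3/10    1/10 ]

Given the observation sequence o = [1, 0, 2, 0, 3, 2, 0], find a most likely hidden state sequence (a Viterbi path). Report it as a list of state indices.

path = [2, 1, 0, 1, 0, 1, 2]

t=0: δ = [2.000e-02, 4.000e-02, 8.000e-02, 4.000e-02]  (obs o_0=1)
t=1: δ = [3.200e-03, 7.200e-03, 1.280e-02, 6.400e-03]  ψ = [1, 2, 2, 2]  (obs o_1=0)
t=2: δ = [5.760e-04, 1.152e-03, 5.120e-04, 7.680e-04]  ψ = [1, 2, 2, 2]  (obs o_2=2)
t=3: δ = [9.216e-05, 1.037e-04, 1.382e-04, 1.229e-04]  ψ = [1, 0, 1, 3]  (obs o_3=0)
t=4: δ = [2.074e-05, 1.106e-05, 1.659e-05, 4.915e-06]  ψ = [1, 0, 2, 3]  (obs o_4=3)
t=5: δ = [8.847e-07, 3.732e-06, 6.636e-07, 9.953e-07]  ψ = [1, 0, 2, 2]  (obs o_5=2)
t=6: δ = [2.986e-07, 2.239e-07, 4.479e-07, 1.593e-07]  ψ = [1, 1, 1, 3]  (obs o_6=0)
backtrack: best end state = 2; path = [2, 1, 0, 1, 0, 1, 2]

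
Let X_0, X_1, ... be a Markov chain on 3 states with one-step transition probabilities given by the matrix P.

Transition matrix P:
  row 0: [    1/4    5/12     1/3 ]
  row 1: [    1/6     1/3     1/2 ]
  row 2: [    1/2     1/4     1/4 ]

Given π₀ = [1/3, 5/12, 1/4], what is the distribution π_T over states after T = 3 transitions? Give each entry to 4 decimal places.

t=0: π = [0.3333, 0.4167, 0.2500]
t=1: π = [0.2778, 0.3403, 0.3819]
t=2: π = [0.3171, 0.3247, 0.3582]
t=3: π = [0.3125, 0.3299, 0.3576]

π = [0.3125, 0.3299, 0.3576]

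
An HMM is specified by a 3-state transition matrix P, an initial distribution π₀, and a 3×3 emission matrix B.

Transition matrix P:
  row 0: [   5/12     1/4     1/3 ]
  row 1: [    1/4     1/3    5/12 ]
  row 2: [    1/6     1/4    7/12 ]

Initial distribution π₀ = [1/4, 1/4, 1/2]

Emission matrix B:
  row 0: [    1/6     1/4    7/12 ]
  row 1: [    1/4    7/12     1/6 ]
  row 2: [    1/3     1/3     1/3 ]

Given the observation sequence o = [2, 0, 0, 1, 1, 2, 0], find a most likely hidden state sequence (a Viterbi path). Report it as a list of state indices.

t=0: δ = [1.458e-01, 4.167e-02, 1.667e-01]  (obs o_0=2)
t=1: δ = [1.013e-02, 1.042e-02, 3.241e-02]  ψ = [0, 2, 2]  (obs o_1=0)
t=2: δ = [9.002e-04, 2.025e-03, 6.301e-03]  ψ = [2, 2, 2]  (obs o_2=0)
t=3: δ = [2.626e-04, 9.190e-04, 1.225e-03]  ψ = [2, 2, 2]  (obs o_3=1)
t=4: δ = [5.744e-05, 1.787e-04, 2.382e-04]  ψ = [1, 1, 2]  (obs o_4=1)
t=5: δ = [2.606e-05, 9.927e-06, 4.633e-05]  ψ = [1, 1, 2]  (obs o_5=2)
t=6: δ = [1.810e-06, 2.895e-06, 9.008e-06]  ψ = [0, 2, 2]  (obs o_6=0)
backtrack: best end state = 2; path = [2, 2, 2, 2, 2, 2, 2]

path = [2, 2, 2, 2, 2, 2, 2]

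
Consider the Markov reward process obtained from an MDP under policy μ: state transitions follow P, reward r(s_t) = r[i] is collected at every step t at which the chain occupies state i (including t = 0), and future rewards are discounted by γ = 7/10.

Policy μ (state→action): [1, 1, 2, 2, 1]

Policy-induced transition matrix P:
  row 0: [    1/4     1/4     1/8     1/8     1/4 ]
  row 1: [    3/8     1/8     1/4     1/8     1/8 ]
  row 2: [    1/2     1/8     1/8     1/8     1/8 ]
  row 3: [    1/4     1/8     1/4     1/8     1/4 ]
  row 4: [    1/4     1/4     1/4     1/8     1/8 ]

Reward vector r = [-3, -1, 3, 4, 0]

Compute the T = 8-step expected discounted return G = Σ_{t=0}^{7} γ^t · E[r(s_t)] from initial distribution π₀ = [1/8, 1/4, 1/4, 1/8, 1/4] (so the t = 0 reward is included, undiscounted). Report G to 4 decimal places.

t=0: π = [0.1250, 0.2500, 0.2500, 0.1250, 0.2500], E[r] = 0.6250, γ^t·E[r] = 0.625000, running G = 0.625000
t=1: π = [0.3438, 0.1719, 0.2031, 0.1250, 0.1563], E[r] = -0.0938, γ^t·E[r] = -0.065625, running G = 0.559375
t=2: π = [0.3223, 0.1875, 0.1816, 0.1250, 0.1836], E[r] = -0.1094, γ^t·E[r] = -0.053594, running G = 0.505781
t=3: π = [0.3188, 0.1882, 0.1870, 0.1250, 0.1809], E[r] = -0.0837, γ^t·E[r] = -0.028723, running G = 0.477058
t=4: π = [0.3203, 0.1875, 0.1868, 0.1250, 0.1805], E[r] = -0.0880, γ^t·E[r] = -0.021132, running G = 0.455927
t=5: π = [0.3201, 0.1876, 0.1866, 0.1250, 0.1807], E[r] = -0.0881, γ^t·E[r] = -0.014810, running G = 0.441117
t=6: π = [0.3201, 0.1876, 0.1867, 0.1250, 0.1806], E[r] = -0.0879, γ^t·E[r] = -0.010346, running G = 0.430771
t=7: π = [0.3201, 0.1876, 0.1867, 0.1250, 0.1806], E[r] = -0.0880, γ^t·E[r] = -0.007245, running G = 0.423526

G = 0.4235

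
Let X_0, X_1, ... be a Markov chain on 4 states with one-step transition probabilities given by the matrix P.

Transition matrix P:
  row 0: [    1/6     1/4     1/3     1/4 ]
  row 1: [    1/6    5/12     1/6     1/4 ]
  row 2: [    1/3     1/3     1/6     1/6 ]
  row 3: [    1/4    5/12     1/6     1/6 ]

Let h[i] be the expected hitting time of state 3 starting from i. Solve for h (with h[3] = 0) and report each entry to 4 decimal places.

h = [4.3469, 4.2857, 4.6531, 0.0000]

First-step conditioning: h[3] = 0; for i ≠ 3, h[i] = 1 + Σ_k P[i][k]·h[k].
  h[0] = 1 + 1/6·h[0] + 1/4·h[1] + 1/3·h[2]
  h[1] = 1 + 1/6·h[0] + 5/12·h[1] + 1/6·h[2]
  h[2] = 1 + 1/3·h[0] + 1/3·h[1] + 1/6·h[2]
Solving the 3×3 linear system over states ≠ 3 gives exactly h = [213/49, 30/7, 228/49, 0] (h[3] = 0 is the target).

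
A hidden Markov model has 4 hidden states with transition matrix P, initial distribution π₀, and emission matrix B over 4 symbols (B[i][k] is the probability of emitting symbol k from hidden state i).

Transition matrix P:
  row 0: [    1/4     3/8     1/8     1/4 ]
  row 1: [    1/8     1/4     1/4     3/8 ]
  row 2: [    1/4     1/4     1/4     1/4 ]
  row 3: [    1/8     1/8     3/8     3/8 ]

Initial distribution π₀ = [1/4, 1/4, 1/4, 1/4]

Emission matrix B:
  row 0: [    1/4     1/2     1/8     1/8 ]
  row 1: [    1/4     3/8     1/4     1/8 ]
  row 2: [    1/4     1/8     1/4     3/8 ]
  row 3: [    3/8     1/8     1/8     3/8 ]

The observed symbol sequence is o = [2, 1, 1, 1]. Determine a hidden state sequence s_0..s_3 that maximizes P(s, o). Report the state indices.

path = [2, 0, 0, 1]

t=0: δ = [3.125e-02, 6.250e-02, 6.250e-02, 3.125e-02]  (obs o_0=2)
t=1: δ = [7.812e-03, 5.859e-03, 1.953e-03, 2.930e-03]  ψ = [2, 1, 1, 1]  (obs o_1=1)
t=2: δ = [9.766e-04, 1.099e-03, 1.831e-04, 2.747e-04]  ψ = [0, 0, 1, 1]  (obs o_2=1)
t=3: δ = [1.221e-04, 1.373e-04, 3.433e-05, 5.150e-05]  ψ = [0, 0, 1, 1]  (obs o_3=1)
backtrack: best end state = 1; path = [2, 0, 0, 1]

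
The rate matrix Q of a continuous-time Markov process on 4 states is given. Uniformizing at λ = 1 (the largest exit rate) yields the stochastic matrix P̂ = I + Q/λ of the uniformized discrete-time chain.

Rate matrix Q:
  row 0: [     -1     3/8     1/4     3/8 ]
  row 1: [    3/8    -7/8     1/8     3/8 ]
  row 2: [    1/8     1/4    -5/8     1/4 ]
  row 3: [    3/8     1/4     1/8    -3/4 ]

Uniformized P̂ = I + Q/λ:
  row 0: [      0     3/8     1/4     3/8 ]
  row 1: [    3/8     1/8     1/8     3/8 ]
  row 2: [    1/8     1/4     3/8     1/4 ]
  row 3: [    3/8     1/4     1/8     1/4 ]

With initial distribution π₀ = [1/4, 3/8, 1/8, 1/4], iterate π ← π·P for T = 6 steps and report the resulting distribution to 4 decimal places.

t=0: π = [0.2500, 0.3750, 0.1250, 0.2500]
t=1: π = [0.2500, 0.2344, 0.1875, 0.3281]
t=2: π = [0.2344, 0.2520, 0.2031, 0.3105]
t=3: π = [0.2363, 0.2478, 0.2051, 0.3108]
t=4: π = [0.2351, 0.2486, 0.2058, 0.3105]
t=5: π = [0.2354, 0.2483, 0.2058, 0.3105]
t=6: π = [0.2353, 0.2484, 0.2059, 0.3105]

π = [0.2353, 0.2484, 0.2059, 0.3105]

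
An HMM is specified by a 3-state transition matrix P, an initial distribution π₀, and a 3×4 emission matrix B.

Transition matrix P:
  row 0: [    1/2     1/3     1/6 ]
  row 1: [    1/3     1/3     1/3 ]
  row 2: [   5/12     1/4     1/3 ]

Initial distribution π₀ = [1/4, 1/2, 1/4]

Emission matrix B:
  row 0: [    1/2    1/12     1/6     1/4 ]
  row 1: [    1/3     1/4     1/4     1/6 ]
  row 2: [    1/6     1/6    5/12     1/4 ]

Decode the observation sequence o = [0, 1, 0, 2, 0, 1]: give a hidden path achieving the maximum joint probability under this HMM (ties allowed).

path = [1, 1, 0, 0, 0, 1]

t=0: δ = [1.250e-01, 1.667e-01, 4.167e-02]  (obs o_0=0)
t=1: δ = [5.208e-03, 1.389e-02, 9.259e-03]  ψ = [0, 1, 1]  (obs o_1=1)
t=2: δ = [2.315e-03, 1.543e-03, 7.716e-04]  ψ = [1, 1, 1]  (obs o_2=0)
t=3: δ = [1.929e-04, 1.929e-04, 2.143e-04]  ψ = [0, 0, 1]  (obs o_3=2)
t=4: δ = [4.823e-05, 2.143e-05, 1.191e-05]  ψ = [0, 0, 2]  (obs o_4=0)
t=5: δ = [2.009e-06, 4.019e-06, 1.340e-06]  ψ = [0, 0, 0]  (obs o_5=1)
backtrack: best end state = 1; path = [1, 1, 0, 0, 0, 1]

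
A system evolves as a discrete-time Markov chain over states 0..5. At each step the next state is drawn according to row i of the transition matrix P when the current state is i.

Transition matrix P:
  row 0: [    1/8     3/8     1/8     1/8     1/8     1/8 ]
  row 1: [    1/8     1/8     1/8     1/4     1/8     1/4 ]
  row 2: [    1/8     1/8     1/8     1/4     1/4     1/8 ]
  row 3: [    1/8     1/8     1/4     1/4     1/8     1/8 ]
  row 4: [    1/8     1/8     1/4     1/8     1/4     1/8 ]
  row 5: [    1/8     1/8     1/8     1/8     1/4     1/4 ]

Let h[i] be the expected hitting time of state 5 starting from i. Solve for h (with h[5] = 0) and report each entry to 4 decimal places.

h = [6.7027, 6.0541, 6.9189, 6.9189, 6.9189, 0.0000]

First-step conditioning: h[5] = 0; for i ≠ 5, h[i] = 1 + Σ_k P[i][k]·h[k].
  h[0] = 1 + 1/8·h[0] + 3/8·h[1] + 1/8·h[2] + 1/8·h[3] + 1/8·h[4]
  h[1] = 1 + 1/8·h[0] + 1/8·h[1] + 1/8·h[2] + 1/4·h[3] + 1/8·h[4]
  h[2] = 1 + 1/8·h[0] + 1/8·h[1] + 1/8·h[2] + 1/4·h[3] + 1/4·h[4]
  h[3] = 1 + 1/8·h[0] + 1/8·h[1] + 1/4·h[2] + 1/4·h[3] + 1/8·h[4]
  h[4] = 1 + 1/8·h[0] + 1/8·h[1] + 1/4·h[2] + 1/8·h[3] + 1/4·h[4]
Solving the 5×5 linear system over states ≠ 5 gives exactly h = [248/37, 224/37, 256/37, 256/37, 256/37, 0] (h[5] = 0 is the target).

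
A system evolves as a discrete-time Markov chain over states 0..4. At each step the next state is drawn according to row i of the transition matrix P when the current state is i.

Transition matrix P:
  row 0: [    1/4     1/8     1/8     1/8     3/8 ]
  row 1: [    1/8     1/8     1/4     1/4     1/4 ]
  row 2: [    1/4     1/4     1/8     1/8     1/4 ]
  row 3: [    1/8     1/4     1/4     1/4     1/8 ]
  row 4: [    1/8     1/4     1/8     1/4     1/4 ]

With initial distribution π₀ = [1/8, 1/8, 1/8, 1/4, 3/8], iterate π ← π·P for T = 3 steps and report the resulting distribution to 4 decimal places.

t=0: π = [0.1250, 0.1250, 0.1250, 0.2500, 0.3750]
t=1: π = [0.1563, 0.2188, 0.1719, 0.2188, 0.2344]
t=2: π = [0.1660, 0.2031, 0.1797, 0.2090, 0.2422]
t=3: π = [0.1682, 0.2039, 0.1765, 0.2068, 0.2446]

π = [0.1682, 0.2039, 0.1765, 0.2068, 0.2446]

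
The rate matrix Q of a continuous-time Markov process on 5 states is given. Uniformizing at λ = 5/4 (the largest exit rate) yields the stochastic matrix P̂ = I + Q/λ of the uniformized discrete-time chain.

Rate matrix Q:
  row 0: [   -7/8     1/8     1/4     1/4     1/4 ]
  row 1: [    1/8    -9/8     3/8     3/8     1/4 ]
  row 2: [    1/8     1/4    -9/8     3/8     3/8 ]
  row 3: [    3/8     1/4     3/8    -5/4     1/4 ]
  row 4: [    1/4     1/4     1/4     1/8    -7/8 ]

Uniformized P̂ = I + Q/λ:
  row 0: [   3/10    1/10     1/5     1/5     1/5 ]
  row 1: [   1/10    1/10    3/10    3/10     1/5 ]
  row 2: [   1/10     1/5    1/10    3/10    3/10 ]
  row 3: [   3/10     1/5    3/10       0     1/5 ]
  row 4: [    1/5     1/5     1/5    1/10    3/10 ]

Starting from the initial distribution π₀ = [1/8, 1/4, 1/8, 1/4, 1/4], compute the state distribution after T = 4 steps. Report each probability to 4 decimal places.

t=0: π = [0.1250, 0.2500, 0.1250, 0.2500, 0.2500]
t=1: π = [0.2000, 0.1625, 0.2375, 0.1625, 0.2375]
t=2: π = [0.1963, 0.1638, 0.2088, 0.1838, 0.2475]
t=3: π = [0.2008, 0.1640, 0.2139, 0.1758, 0.2456]
t=4: π = [0.1999, 0.1635, 0.2126, 0.1781, 0.2460]

π = [0.1999, 0.1635, 0.2126, 0.1781, 0.2460]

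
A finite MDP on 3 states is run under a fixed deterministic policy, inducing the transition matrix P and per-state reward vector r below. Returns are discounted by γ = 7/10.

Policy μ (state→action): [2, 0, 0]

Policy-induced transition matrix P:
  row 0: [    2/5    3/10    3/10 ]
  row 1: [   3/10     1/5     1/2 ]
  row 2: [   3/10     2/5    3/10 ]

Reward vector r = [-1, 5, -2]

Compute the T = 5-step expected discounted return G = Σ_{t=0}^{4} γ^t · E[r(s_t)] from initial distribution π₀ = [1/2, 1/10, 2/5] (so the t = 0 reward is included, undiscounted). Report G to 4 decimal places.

G = 0.1495

t=0: π = [0.5000, 0.1000, 0.4000], E[r] = -0.8000, γ^t·E[r] = -0.800000, running G = -0.800000
t=1: π = [0.3500, 0.3300, 0.3200], E[r] = 0.6600, γ^t·E[r] = 0.462000, running G = -0.338000
t=2: π = [0.3350, 0.2990, 0.3660], E[r] = 0.4280, γ^t·E[r] = 0.209720, running G = -0.128280
t=3: π = [0.3335, 0.3067, 0.3598], E[r] = 0.4804, γ^t·E[r] = 0.164777, running G = 0.036497
t=4: π = [0.3334, 0.3053, 0.3613], E[r] = 0.4705, γ^t·E[r] = 0.112972, running G = 0.149469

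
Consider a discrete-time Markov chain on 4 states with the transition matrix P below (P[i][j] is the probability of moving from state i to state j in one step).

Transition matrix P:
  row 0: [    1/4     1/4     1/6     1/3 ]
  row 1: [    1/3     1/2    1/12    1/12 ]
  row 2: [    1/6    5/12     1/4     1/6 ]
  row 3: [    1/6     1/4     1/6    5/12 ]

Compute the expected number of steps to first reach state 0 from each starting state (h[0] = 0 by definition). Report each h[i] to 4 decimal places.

First-step conditioning: h[0] = 0; for i ≠ 0, h[i] = 1 + Σ_k P[i][k]·h[k].
  h[1] = 1 + 1/2·h[1] + 1/12·h[2] + 1/12·h[3]
  h[2] = 1 + 5/12·h[1] + 1/4·h[2] + 1/6·h[3]
  h[3] = 1 + 1/4·h[1] + 1/6·h[2] + 5/12·h[3]
Solving the 3×3 linear system over states ≠ 0 gives exactly h = [0, 79/23, 97/23, 101/23] (h[0] = 0 is the target).

h = [0.0000, 3.4348, 4.2174, 4.3913]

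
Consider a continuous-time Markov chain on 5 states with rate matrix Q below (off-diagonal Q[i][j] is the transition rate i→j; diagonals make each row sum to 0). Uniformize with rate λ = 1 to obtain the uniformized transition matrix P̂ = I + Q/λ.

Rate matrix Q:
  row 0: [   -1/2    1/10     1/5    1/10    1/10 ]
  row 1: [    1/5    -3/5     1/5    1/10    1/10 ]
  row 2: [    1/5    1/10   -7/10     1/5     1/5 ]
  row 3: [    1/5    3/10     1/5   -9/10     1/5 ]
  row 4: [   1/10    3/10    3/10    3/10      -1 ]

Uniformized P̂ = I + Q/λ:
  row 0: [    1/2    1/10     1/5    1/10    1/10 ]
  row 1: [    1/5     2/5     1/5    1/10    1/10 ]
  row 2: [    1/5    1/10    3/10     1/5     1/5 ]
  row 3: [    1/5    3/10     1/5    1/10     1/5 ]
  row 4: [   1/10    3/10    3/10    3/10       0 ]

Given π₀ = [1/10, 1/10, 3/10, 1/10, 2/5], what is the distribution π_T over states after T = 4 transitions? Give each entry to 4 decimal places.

π = [0.2656, 0.2231, 0.2362, 0.1487, 0.1264]

t=0: π = [0.1000, 0.1000, 0.3000, 0.1000, 0.4000]
t=1: π = [0.1900, 0.2300, 0.2700, 0.2100, 0.1000]
t=2: π = [0.2470, 0.2310, 0.2370, 0.1470, 0.1380]
t=3: π = [0.2603, 0.2263, 0.2375, 0.1513, 0.1246]
t=4: π = [0.2656, 0.2231, 0.2362, 0.1487, 0.1264]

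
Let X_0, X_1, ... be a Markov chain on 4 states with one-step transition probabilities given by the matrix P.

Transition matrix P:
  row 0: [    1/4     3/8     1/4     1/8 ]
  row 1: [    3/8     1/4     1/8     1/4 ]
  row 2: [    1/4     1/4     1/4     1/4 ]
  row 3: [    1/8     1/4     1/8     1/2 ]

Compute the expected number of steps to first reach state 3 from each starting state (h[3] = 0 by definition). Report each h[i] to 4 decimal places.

h = [5.2593, 4.7407, 4.6667, 0.0000]

First-step conditioning: h[3] = 0; for i ≠ 3, h[i] = 1 + Σ_k P[i][k]·h[k].
  h[0] = 1 + 1/4·h[0] + 3/8·h[1] + 1/4·h[2]
  h[1] = 1 + 3/8·h[0] + 1/4·h[1] + 1/8·h[2]
  h[2] = 1 + 1/4·h[0] + 1/4·h[1] + 1/4·h[2]
Solving the 3×3 linear system over states ≠ 3 gives exactly h = [142/27, 128/27, 14/3, 0] (h[3] = 0 is the target).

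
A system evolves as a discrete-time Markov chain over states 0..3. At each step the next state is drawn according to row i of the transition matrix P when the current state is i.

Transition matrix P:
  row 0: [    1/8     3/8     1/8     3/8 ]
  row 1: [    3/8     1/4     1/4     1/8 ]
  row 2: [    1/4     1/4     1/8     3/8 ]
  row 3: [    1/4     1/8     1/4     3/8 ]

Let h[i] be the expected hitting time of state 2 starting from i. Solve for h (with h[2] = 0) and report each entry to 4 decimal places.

First-step conditioning: h[2] = 0; for i ≠ 2, h[i] = 1 + Σ_k P[i][k]·h[k].
  h[0] = 1 + 1/8·h[0] + 3/8·h[1] + 3/8·h[3]
  h[1] = 1 + 3/8·h[0] + 1/4·h[1] + 1/8·h[3]
  h[3] = 1 + 1/4·h[0] + 1/8·h[1] + 3/8·h[3]
Solving the 3×3 linear system over states ≠ 2 gives exactly h = [544/107, 496/107, 0, 488/107] (h[2] = 0 is the target).

h = [5.0841, 4.6355, 0.0000, 4.5607]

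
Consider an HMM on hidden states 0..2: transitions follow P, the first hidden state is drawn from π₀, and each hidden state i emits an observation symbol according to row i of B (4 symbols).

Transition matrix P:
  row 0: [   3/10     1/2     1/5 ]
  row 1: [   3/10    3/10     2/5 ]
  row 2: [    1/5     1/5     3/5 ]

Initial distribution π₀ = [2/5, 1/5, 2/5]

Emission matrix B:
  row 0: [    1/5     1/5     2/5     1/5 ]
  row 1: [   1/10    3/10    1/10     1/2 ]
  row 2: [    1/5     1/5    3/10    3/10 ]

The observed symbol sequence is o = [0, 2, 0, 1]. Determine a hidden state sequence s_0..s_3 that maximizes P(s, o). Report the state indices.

t=0: δ = [8.000e-02, 2.000e-02, 8.000e-02]  (obs o_0=0)
t=1: δ = [9.600e-03, 4.000e-03, 1.440e-02]  ψ = [0, 0, 2]  (obs o_1=2)
t=2: δ = [5.760e-04, 4.800e-04, 1.728e-03]  ψ = [0, 0, 2]  (obs o_2=0)
t=3: δ = [6.912e-05, 1.037e-04, 2.074e-04]  ψ = [2, 2, 2]  (obs o_3=1)
backtrack: best end state = 2; path = [2, 2, 2, 2]

path = [2, 2, 2, 2]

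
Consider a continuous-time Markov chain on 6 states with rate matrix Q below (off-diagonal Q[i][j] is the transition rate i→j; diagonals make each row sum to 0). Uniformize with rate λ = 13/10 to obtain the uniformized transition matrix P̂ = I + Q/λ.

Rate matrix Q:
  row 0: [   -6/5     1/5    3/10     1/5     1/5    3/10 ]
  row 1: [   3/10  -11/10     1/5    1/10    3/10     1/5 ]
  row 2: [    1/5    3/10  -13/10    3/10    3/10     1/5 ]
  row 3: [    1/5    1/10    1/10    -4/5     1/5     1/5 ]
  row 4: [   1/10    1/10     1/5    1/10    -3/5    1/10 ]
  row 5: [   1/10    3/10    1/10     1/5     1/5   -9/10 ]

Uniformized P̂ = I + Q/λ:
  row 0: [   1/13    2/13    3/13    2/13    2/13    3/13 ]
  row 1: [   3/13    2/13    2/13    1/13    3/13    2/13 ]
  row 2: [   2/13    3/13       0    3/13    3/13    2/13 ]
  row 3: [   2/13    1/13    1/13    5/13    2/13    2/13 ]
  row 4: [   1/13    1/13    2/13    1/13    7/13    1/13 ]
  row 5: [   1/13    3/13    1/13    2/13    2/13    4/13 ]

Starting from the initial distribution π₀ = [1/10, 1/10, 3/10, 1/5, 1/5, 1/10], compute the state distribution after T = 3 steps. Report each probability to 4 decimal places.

t=0: π = [0.1000, 0.1000, 0.3000, 0.2000, 0.2000, 0.1000]
t=1: π = [0.1308, 0.1538, 0.0923, 0.2000, 0.2615, 0.1615]
t=2: π = [0.1231, 0.1379, 0.1219, 0.1751, 0.2734, 0.1686]
t=3: π = [0.1210, 0.1417, 0.1181, 0.1720, 0.2790, 0.1682]

π = [0.1210, 0.1417, 0.1181, 0.1720, 0.2790, 0.1682]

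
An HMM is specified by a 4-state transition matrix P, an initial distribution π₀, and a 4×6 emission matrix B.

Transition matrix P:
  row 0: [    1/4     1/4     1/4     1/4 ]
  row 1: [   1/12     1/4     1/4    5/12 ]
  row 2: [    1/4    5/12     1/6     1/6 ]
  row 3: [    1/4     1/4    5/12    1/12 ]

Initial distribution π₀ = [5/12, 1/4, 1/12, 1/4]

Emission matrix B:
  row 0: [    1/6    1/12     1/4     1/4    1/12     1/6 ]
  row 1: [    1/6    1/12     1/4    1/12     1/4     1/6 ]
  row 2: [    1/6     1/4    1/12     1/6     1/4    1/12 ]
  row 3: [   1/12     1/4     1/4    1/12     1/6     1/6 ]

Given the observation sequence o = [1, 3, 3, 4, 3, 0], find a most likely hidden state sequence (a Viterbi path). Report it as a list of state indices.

t=0: δ = [3.472e-02, 2.083e-02, 2.083e-02, 6.250e-02]  (obs o_0=1)
t=1: δ = [3.906e-03, 1.302e-03, 4.340e-03, 7.234e-04]  ψ = [3, 3, 3, 0]  (obs o_1=3)
t=2: δ = [2.713e-04, 1.507e-04, 1.628e-04, 8.138e-05]  ψ = [2, 2, 0, 0]  (obs o_2=3)
t=3: δ = [5.651e-06, 1.695e-05, 1.695e-05, 1.130e-05]  ψ = [0, 0, 0, 0]  (obs o_3=4)
t=4: δ = [1.060e-06, 5.887e-07, 7.849e-07, 5.887e-07]  ψ = [2, 2, 3, 1]  (obs o_4=3)
t=5: δ = [4.415e-08, 5.451e-08, 4.415e-08, 2.208e-08]  ψ = [0, 2, 0, 0]  (obs o_5=0)
backtrack: best end state = 1; path = [3, 2, 0, 3, 2, 1]

path = [3, 2, 0, 3, 2, 1]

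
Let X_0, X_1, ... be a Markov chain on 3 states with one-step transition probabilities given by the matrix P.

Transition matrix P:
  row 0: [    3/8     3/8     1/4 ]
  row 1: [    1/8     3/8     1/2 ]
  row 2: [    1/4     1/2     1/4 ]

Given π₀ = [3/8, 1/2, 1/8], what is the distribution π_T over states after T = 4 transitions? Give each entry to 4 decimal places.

π = [0.2260, 0.4194, 0.3546]

t=0: π = [0.3750, 0.5000, 0.1250]
t=1: π = [0.2344, 0.3906, 0.3750]
t=2: π = [0.2305, 0.4219, 0.3477]
t=3: π = [0.2261, 0.4185, 0.3555]
t=4: π = [0.2260, 0.4194, 0.3546]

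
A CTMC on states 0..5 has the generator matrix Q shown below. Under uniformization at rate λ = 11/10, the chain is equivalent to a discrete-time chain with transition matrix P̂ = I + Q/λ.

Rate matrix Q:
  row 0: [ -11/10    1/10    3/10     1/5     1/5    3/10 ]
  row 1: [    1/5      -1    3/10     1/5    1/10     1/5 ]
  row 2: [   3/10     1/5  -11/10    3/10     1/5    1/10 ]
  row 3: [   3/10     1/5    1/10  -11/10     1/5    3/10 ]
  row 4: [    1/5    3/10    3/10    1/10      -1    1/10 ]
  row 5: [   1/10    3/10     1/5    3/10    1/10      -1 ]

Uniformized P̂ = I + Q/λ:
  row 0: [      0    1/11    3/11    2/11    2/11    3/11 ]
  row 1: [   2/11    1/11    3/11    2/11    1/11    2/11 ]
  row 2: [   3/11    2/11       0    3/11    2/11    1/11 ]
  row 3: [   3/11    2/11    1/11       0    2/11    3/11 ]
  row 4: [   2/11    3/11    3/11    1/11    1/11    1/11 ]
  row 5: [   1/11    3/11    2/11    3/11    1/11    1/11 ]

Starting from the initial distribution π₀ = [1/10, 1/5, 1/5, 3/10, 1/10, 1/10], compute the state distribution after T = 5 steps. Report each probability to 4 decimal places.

π = [0.1677, 0.1784, 0.1778, 0.1701, 0.1377, 0.1682]

t=0: π = [0.1000, 0.2000, 0.2000, 0.3000, 0.1000, 0.1000]
t=1: π = [0.2000, 0.1727, 0.1545, 0.1455, 0.1455, 0.1818]
t=2: π = [0.1562, 0.1777, 0.1876, 0.1727, 0.1364, 0.1694]
t=3: π = [0.1708, 0.1793, 0.1748, 0.1705, 0.1379, 0.1669]
t=4: π = [0.1670, 0.1777, 0.1789, 0.1693, 0.1378, 0.1693]
t=5: π = [0.1677, 0.1784, 0.1778, 0.1701, 0.1377, 0.1682]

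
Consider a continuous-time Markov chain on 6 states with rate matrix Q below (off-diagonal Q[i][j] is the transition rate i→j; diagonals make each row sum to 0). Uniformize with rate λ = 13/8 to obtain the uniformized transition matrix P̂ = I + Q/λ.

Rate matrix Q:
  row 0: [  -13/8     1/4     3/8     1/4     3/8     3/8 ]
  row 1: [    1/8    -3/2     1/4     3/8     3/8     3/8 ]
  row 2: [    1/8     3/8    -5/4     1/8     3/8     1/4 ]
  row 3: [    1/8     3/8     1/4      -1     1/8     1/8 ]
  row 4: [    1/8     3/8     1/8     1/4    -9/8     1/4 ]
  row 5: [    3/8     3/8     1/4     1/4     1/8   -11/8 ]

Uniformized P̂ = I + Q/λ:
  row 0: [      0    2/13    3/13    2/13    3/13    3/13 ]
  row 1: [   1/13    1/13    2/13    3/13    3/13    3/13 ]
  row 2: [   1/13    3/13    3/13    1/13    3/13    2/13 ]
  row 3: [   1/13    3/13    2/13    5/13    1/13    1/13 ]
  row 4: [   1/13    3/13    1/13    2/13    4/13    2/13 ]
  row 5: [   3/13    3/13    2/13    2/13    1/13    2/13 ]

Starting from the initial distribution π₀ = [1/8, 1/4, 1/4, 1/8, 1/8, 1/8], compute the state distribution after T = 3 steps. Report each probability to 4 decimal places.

π = [0.0942, 0.1932, 0.1587, 0.2022, 0.1905, 0.1612]

t=0: π = [0.1250, 0.2500, 0.2500, 0.1250, 0.1250, 0.1250]
t=1: π = [0.0865, 0.1827, 0.1731, 0.1827, 0.2019, 0.1731]
t=2: π = [0.0969, 0.1960, 0.1583, 0.1967, 0.1916, 0.1605]
t=3: π = [0.0942, 0.1932, 0.1587, 0.2022, 0.1905, 0.1612]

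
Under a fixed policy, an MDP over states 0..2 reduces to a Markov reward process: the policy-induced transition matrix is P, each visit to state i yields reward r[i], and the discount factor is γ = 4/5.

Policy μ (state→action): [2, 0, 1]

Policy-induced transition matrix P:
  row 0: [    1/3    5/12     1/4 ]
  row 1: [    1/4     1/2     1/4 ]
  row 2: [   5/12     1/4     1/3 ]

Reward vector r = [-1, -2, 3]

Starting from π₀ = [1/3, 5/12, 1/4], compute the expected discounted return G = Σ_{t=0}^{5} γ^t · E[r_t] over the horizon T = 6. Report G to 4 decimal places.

t=0: π = [0.3333, 0.4167, 0.2500], E[r] = -0.4167, γ^t·E[r] = -0.416667, running G = -0.416667
t=1: π = [0.3194, 0.4097, 0.2708], E[r] = -0.3264, γ^t·E[r] = -0.261111, running G = -0.677778
t=2: π = [0.3218, 0.4057, 0.2726], E[r] = -0.3154, γ^t·E[r] = -0.201852, running G = -0.879630
t=3: π = [0.3222, 0.4050, 0.2727], E[r] = -0.3142, γ^t·E[r] = -0.160864, running G = -1.040494
t=4: π = [0.3223, 0.4050, 0.2727], E[r] = -0.3141, γ^t·E[r] = -0.128640, running G = -1.169134
t=5: π = [0.3223, 0.4050, 0.2727], E[r] = -0.3141, γ^t·E[r] = -0.102908, running G = -1.272042

G = -1.2720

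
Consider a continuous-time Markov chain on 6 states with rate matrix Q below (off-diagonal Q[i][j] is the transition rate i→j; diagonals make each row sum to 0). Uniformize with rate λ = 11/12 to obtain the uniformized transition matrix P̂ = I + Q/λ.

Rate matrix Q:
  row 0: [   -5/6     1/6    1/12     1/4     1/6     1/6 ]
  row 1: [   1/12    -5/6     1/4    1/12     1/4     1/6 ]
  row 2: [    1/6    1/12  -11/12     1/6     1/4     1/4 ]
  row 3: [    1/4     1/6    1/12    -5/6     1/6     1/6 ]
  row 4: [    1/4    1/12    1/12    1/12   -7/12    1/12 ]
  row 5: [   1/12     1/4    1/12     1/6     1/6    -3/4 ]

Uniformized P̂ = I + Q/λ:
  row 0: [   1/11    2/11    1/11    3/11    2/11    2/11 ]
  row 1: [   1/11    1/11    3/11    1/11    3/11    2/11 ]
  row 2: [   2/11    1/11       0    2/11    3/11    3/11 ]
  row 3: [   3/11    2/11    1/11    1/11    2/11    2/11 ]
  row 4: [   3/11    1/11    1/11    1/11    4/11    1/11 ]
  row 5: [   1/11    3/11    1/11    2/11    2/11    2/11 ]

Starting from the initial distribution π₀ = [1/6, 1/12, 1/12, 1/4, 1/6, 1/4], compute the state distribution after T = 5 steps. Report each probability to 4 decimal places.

t=0: π = [0.1667, 0.0833, 0.0833, 0.2500, 0.1667, 0.2500]
t=1: π = [0.1742, 0.1742, 0.0985, 0.1515, 0.2273, 0.1742]
t=2: π = [0.1687, 0.1522, 0.1136, 0.1474, 0.2479, 0.1701]
t=3: π = [0.1731, 0.1506, 0.1083, 0.1474, 0.2511, 0.1696]
t=4: π = [0.1732, 0.1509, 0.1084, 0.1476, 0.2510, 0.1688]
t=5: π = [0.1732, 0.1508, 0.1085, 0.1476, 0.2510, 0.1689]

π = [0.1732, 0.1508, 0.1085, 0.1476, 0.2510, 0.1689]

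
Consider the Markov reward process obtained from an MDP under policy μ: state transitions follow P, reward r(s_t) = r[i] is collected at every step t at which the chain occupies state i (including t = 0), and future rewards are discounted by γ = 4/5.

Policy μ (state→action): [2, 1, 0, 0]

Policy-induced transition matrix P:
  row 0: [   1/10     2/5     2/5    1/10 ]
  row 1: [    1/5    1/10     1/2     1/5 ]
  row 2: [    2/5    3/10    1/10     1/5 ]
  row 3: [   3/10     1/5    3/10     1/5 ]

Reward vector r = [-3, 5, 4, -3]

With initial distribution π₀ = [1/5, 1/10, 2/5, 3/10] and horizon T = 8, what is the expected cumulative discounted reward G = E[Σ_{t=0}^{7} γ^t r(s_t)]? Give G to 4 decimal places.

G = 4.3997

t=0: π = [0.2000, 0.1000, 0.4000, 0.3000], E[r] = 0.6000, γ^t·E[r] = 0.600000, running G = 0.600000
t=1: π = [0.2900, 0.2700, 0.2600, 0.1800], E[r] = 0.9800, γ^t·E[r] = 0.784000, running G = 1.384000
t=2: π = [0.2410, 0.2570, 0.3310, 0.1710], E[r] = 1.3730, γ^t·E[r] = 0.878720, running G = 2.262720
t=3: π = [0.2592, 0.2556, 0.3093, 0.1759], E[r] = 1.2099, γ^t·E[r] = 0.619469, running G = 2.882189
t=4: π = [0.2535, 0.2572, 0.3152, 0.1741], E[r] = 1.2639, γ^t·E[r] = 0.517710, running G = 3.399899
t=5: π = [0.2551, 0.2565, 0.3138, 0.1746], E[r] = 1.2483, γ^t·E[r] = 0.409055, running G = 3.808954
t=6: π = [0.2547, 0.2567, 0.3141, 0.1745], E[r] = 1.2524, γ^t·E[r] = 0.328298, running G = 4.137251
t=7: π = [0.2548, 0.2567, 0.3140, 0.1745], E[r] = 1.2514, γ^t·E[r] = 0.262446, running G = 4.399697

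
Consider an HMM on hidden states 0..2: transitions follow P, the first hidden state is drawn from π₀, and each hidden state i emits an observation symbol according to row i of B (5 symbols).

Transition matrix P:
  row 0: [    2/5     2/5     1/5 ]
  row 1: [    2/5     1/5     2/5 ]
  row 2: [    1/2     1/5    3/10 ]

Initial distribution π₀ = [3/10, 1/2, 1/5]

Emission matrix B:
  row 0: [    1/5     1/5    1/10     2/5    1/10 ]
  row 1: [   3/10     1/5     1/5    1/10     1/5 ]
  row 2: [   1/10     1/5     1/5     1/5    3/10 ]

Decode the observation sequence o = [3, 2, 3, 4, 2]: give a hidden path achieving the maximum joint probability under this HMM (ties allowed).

t=0: δ = [1.200e-01, 5.000e-02, 4.000e-02]  (obs o_0=3)
t=1: δ = [4.800e-03, 9.600e-03, 4.800e-03]  ψ = [0, 0, 0]  (obs o_1=2)
t=2: δ = [1.536e-03, 1.920e-04, 7.680e-04]  ψ = [1, 0, 1]  (obs o_2=3)
t=3: δ = [6.144e-05, 1.229e-04, 9.216e-05]  ψ = [0, 0, 0]  (obs o_3=4)
t=4: δ = [4.915e-06, 4.915e-06, 9.830e-06]  ψ = [1, 0, 1]  (obs o_4=2)
backtrack: best end state = 2; path = [0, 1, 0, 1, 2]

path = [0, 1, 0, 1, 2]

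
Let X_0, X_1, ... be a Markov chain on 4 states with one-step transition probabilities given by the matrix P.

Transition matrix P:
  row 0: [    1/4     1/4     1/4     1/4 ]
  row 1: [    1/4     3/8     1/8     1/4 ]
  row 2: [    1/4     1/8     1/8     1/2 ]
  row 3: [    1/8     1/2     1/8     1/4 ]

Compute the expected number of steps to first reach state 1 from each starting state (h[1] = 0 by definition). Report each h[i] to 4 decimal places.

h = [3.3258, 0.0000, 3.5056, 2.4719]

First-step conditioning: h[1] = 0; for i ≠ 1, h[i] = 1 + Σ_k P[i][k]·h[k].
  h[0] = 1 + 1/4·h[0] + 1/4·h[2] + 1/4·h[3]
  h[2] = 1 + 1/4·h[0] + 1/8·h[2] + 1/2·h[3]
  h[3] = 1 + 1/8·h[0] + 1/8·h[2] + 1/4·h[3]
Solving the 3×3 linear system over states ≠ 1 gives exactly h = [296/89, 0, 312/89, 220/89] (h[1] = 0 is the target).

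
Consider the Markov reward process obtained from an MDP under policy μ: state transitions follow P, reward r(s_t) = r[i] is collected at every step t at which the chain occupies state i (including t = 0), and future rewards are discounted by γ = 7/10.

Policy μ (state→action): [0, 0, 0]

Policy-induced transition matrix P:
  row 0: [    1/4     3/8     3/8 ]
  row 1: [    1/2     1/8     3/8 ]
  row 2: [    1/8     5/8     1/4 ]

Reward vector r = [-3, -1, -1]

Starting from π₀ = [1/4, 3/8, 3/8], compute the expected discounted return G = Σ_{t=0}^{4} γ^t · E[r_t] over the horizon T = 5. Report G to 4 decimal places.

t=0: π = [0.2500, 0.3750, 0.3750], E[r] = -1.5000, γ^t·E[r] = -1.500000, running G = -1.500000
t=1: π = [0.2969, 0.3750, 0.3281], E[r] = -1.5938, γ^t·E[r] = -1.115625, running G = -2.615625
t=2: π = [0.3027, 0.3633, 0.3340], E[r] = -1.6055, γ^t·E[r] = -0.786680, running G = -3.402305
t=3: π = [0.2991, 0.3677, 0.3333], E[r] = -1.5981, γ^t·E[r] = -0.548164, running G = -3.950468
t=4: π = [0.3003, 0.3664, 0.3333], E[r] = -1.6005, γ^t·E[r] = -0.384286, running G = -4.334754

G = -4.3348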